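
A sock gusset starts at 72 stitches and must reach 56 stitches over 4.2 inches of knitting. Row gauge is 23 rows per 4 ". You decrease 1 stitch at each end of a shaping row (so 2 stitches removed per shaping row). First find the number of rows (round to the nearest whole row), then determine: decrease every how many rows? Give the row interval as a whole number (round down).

Decrease every 3rd row.

Rows = 4.2 × 5.75 = 24.2 → 24 rows.
Stitches to remove: 16 → 8 shaping rows (at 2 st each).
24 / 8 = 3.00 → every 3 rows.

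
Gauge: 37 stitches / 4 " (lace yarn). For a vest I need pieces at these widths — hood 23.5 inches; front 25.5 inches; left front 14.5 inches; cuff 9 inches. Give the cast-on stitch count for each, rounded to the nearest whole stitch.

hood 217; front 236; left front 134; cuff 83.

Rate = 37/4 = 9.25 sts per in.
hood: 23.5 × 9.25 = 217.38 → 217.
front: 25.5 × 9.25 = 235.88 → 236.
left front: 14.5 × 9.25 = 134.12 → 134.
cuff: 9 × 9.25 = 83.25 → 83.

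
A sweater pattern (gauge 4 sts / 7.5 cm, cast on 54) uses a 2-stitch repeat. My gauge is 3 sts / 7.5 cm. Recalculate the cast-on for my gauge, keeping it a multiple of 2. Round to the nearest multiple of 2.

40 stitches.

54 × 3 / 4 = 40.50.
Nearest multiple of 2: 40.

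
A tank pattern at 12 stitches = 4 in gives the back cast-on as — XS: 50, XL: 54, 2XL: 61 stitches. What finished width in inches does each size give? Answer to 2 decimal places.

12/4 = 3 sts per in.
XS: 50 / 3 = 16.667 → 16.67 in.
XL: 54 / 3 = 18.000 → 18.00 in.
2XL: 61 / 3 = 20.333 → 20.33 in.

XS 16.67 inches; XL 18.00 inches; 2XL 20.33 inches.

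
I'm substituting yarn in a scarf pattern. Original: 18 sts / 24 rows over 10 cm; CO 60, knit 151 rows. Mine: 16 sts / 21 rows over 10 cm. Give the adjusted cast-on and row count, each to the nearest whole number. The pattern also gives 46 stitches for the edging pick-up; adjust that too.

Stitches: 60 × 16/18 = 53.33 → 53.
Rows: 151 × 21/24 = 132.12 → 132.
edging pick-up: 46 × 16/18 = 40.89 → 41.

Cast on 53 stitches; work 132 rows; edging pick-up 41 stitches.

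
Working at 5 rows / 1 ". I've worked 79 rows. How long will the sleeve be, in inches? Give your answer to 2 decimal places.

15.80 inches.

5 rows / 1 inch = 5 rows per inch.
79 / 5 = 15.800 inches.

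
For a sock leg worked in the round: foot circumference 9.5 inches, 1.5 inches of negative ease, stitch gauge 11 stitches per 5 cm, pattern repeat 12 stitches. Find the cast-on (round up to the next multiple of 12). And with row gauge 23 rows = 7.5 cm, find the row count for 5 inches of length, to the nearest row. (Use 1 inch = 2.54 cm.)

Cast on 48 stitches; work 39 rows.

Finished = 9.5 − 1.5 = 8 inches.
8 inches × 2.54 = 20.32 cm.
11/5 = 2.2 sts per cm; 20.32 × 2.2 = 44.70 sts.
Next multiple of 12 → 48.
5 inches = 12.70 cm; × 3.067 = 38.95 → 39 rows.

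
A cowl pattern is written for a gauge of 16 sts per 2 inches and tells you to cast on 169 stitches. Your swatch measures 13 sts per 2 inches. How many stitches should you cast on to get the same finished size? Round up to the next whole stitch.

Cast on 138 stitches.

Scale factor = 13 / 16 = 0.812.
169 × 13 / 16 = 137.31 sts.
→ 138 sts.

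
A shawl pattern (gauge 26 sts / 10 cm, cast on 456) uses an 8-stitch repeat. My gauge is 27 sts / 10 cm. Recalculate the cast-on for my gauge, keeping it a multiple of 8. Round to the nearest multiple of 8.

456 × 27 / 26 = 473.54.
Nearest multiple of 8: 472.

CO 472 sts.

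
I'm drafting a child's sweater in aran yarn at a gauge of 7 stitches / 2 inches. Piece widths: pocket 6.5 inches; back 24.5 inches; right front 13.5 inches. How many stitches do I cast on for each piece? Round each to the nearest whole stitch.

pocket 23; back 86; right front 47.

Rate = 7/2 = 3.5 sts per in.
pocket: 6.5 × 3.5 = 22.75 → 23.
back: 24.5 × 3.5 = 85.75 → 86.
right front: 13.5 × 3.5 = 47.25 → 47.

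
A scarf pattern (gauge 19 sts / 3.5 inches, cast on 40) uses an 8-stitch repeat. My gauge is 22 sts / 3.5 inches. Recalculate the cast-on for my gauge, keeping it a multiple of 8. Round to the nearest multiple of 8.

40 × 22 / 19 = 46.32.
Nearest multiple of 8: 48.

Cast on 48 stitches.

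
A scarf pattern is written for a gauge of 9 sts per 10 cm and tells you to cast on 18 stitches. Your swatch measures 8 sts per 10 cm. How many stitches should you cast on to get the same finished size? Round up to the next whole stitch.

Scale factor = 8 / 9 = 0.889.
18 × 8 / 9 = 16.00 sts.

16 stitches.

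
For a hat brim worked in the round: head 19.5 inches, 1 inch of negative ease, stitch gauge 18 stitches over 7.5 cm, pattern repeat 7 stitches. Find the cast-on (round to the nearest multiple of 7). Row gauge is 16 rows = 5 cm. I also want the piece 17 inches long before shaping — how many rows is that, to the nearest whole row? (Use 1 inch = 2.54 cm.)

Cast on 112 stitches; work 138 rows.

Finished = 19.5 − 1 = 18.5 inches.
18.5 inches × 2.54 = 46.99 cm.
18/7.5 = 2.4 sts per cm; 46.99 × 2.4 = 112.78 sts.
Nearest multiple of 7 → 112.
17 inches = 43.18 cm; × 3.2 = 138.18 → 138 rows.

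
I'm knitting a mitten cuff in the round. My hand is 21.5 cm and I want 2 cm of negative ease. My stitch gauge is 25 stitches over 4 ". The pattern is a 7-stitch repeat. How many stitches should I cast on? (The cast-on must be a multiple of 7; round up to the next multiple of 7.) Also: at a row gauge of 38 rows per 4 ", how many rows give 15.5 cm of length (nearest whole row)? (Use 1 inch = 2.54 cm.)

Finished = 21.5 − 2 = 19.5 cm.
19.5 cm × 1/2.54 = 7.68 inches.
25/4 = 6.25 sts per in; 7.68 × 6.25 = 47.98 sts.
Next multiple of 7 → 49.
15.5 cm = 6.10 inches; × 9.5 = 57.97 → 58 rows.

Cast on 49 stitches; work 58 rows.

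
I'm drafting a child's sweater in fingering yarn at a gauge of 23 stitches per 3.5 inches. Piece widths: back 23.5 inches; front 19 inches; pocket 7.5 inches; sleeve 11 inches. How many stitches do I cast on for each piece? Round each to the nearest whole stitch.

back 154; front 125; pocket 49; sleeve 72.

Rate = 23/3.5 = 6.571 sts per in.
back: 23.5 × 6.571 = 154.43 → 154.
front: 19 × 6.571 = 124.86 → 125.
pocket: 7.5 × 6.571 = 49.29 → 49.
sleeve: 11 × 6.571 = 72.29 → 72.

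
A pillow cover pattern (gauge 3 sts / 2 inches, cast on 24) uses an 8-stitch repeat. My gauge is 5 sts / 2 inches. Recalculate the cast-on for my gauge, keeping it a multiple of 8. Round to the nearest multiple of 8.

40 stitches.

24 × 5 / 3 = 40.00.
Nearest multiple of 8: 40.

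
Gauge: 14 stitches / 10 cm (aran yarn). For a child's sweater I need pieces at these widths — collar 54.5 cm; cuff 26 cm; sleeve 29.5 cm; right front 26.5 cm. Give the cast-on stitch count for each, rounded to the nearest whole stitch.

collar 76; cuff 36; sleeve 41; right front 37.

Rate = 14/10 = 1.4 sts per cm.
collar: 54.5 × 1.4 = 76.30 → 76.
cuff: 26 × 1.4 = 36.40 → 36.
sleeve: 29.5 × 1.4 = 41.30 → 41.
right front: 26.5 × 1.4 = 37.10 → 37.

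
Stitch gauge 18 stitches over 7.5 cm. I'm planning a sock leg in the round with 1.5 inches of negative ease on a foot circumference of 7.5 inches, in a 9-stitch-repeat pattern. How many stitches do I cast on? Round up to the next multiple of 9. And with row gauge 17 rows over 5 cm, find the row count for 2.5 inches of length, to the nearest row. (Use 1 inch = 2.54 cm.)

Finished = 7.5 − 1.5 = 6 inches.
6 inches × 2.54 = 15.24 cm.
18/7.5 = 2.4 sts per cm; 15.24 × 2.4 = 36.58 sts.
Next multiple of 9 → 45.
2.5 inches = 6.35 cm; × 3.4 = 21.59 → 22 rows.

Cast on 45 stitches; work 22 rows.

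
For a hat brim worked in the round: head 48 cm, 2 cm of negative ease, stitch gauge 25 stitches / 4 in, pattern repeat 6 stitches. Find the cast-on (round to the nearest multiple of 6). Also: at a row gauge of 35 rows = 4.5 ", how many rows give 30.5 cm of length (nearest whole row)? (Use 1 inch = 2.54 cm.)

Cast on 114 stitches; work 93 rows.

Finished = 48 − 2 = 46 cm.
46 cm × 1/2.54 = 18.11 inches.
25/4 = 6.25 sts per in; 18.11 × 6.25 = 113.19 sts.
Nearest multiple of 6 → 114.
30.5 cm = 12.01 inches; × 7.778 = 93.39 → 93 rows.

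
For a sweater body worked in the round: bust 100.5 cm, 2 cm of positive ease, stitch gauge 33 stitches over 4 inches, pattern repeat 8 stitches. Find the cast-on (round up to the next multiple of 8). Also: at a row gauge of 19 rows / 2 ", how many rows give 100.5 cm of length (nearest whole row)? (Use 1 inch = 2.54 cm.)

Finished = 100.5 + 2 = 102.5 cm.
102.5 cm × 1/2.54 = 40.35 inches.
33/4 = 8.25 sts per in; 40.35 × 8.25 = 332.92 sts.
Next multiple of 8 → 336.
100.5 cm = 39.57 inches; × 9.5 = 375.89 → 376 rows.

Cast on 336 stitches; work 376 rows.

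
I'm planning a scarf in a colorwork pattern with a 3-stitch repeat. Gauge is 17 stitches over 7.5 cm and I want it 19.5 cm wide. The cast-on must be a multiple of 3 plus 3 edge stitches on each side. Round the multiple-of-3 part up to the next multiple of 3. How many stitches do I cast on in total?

17 / 7.5 = 2.267 sts per cm.
19.5 × 2.267 = 44.20 sts.
Less 6 edge sts → 38.20 for the repeat.
Next multiple of 3: 39.
Add back 6 edge sts → 45.

Cast on 45 stitches.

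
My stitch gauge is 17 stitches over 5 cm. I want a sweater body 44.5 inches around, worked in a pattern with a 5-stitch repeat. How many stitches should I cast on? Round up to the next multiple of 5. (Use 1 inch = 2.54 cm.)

CO 385 sts.

44.5 in = 44.5 × 2.54 = 113.03 cm.
17 / 5 = 3.4 sts/cm.
113.03 × 3.4 = 384.30 sts.
→ 385.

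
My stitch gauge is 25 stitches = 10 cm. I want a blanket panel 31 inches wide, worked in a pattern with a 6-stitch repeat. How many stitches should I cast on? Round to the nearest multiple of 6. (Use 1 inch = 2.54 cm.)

31 in = 31 × 2.54 = 78.74 cm.
25 / 10 = 2.5 sts/cm.
78.74 × 2.5 = 196.85 sts.
→ 198.

Cast on 198 stitches.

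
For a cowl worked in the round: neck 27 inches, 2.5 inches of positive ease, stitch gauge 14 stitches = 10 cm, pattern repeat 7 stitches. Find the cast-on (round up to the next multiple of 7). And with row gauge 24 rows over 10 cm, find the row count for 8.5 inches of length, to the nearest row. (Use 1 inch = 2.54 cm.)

Finished = 27 + 2.5 = 29.5 inches.
29.5 inches × 2.54 = 74.93 cm.
14/10 = 1.4 sts per cm; 74.93 × 1.4 = 104.90 sts.
Next multiple of 7 → 105.
8.5 inches = 21.59 cm; × 2.4 = 51.82 → 52 rows.

Cast on 105 stitches; work 52 rows.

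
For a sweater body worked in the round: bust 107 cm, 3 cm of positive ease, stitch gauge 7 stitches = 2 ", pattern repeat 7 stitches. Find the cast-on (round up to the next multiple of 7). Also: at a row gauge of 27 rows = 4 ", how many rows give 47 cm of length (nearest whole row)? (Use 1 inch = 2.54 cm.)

Cast on 154 stitches; work 125 rows.

Finished = 107 + 3 = 110 cm.
110 cm × 1/2.54 = 43.31 inches.
7/2 = 3.5 sts per in; 43.31 × 3.5 = 151.57 sts.
Next multiple of 7 → 154.
47 cm = 18.50 inches; × 6.75 = 124.90 → 125 rows.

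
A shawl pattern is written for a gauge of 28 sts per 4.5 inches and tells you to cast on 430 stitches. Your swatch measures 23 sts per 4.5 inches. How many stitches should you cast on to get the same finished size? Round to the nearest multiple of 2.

Scale factor = 23 / 28 = 0.821.
430 × 23 / 28 = 353.21 sts.
→ 354 sts.

CO 354 sts.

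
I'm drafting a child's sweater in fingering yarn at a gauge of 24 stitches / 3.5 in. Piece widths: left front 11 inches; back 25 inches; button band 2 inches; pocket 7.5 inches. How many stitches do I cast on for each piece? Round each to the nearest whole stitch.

Rate = 24/3.5 = 6.857 sts per in.
left front: 11 × 6.857 = 75.43 → 75.
back: 25 × 6.857 = 171.43 → 171.
button band: 2 × 6.857 = 13.71 → 14.
pocket: 7.5 × 6.857 = 51.43 → 51.

left front 75; back 171; button band 14; pocket 51.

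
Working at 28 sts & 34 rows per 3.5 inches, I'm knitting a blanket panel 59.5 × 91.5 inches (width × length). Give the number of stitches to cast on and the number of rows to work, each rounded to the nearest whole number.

Stitch gauge = 28/3.5 = 8 sts/in; 59.5 × 8 = 476.00 → 476 sts.
Row gauge = 34/3.5 = 9.714 rows/in; 91.5 × 9.714 = 888.86 → 889 rows.

Cast on 476 stitches and work 889 rows.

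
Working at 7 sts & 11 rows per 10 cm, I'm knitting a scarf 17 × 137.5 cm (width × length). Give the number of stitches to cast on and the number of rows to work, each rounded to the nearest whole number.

Stitch gauge = 7/10 = 0.7 sts/cm; 17 × 0.7 = 11.90 → 12 sts.
Row gauge = 11/10 = 1.1 rows/cm; 137.5 × 1.1 = 151.25 → 151 rows.

Cast on 12 stitches and work 151 rows.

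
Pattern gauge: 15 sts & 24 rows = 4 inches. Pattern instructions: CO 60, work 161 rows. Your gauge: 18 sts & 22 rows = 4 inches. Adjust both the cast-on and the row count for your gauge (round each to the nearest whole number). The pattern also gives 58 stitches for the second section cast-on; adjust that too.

Cast on 72 stitches; work 148 rows; second section cast-on 70 stitches.

Stitches: 60 × 18/15 = 72.00 → 72.
Rows: 161 × 22/24 = 147.58 → 148.
second section cast-on: 58 × 18/15 = 69.60 → 70.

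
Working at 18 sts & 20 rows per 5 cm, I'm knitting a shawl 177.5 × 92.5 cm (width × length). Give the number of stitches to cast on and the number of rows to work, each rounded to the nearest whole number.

Stitch gauge = 18/5 = 3.6 sts/cm; 177.5 × 3.6 = 639.00 → 639 sts.
Row gauge = 20/5 = 4 rows/cm; 92.5 × 4 = 370.00 → 370 rows.

Cast on 639 stitches and work 370 rows.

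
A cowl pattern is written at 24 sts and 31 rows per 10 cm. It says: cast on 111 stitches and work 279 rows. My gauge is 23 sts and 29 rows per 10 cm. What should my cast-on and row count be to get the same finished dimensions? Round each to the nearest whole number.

Cast on 106 stitches; work 261 rows.

Stitches: 111 × 23/24 = 106.38 → 106.
Rows: 279 × 29/31 = 261.00 → 261.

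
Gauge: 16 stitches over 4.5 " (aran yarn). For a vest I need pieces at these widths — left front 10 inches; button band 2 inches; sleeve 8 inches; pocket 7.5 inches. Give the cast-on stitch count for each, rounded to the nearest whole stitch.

Rate = 16/4.5 = 3.556 sts per in.
left front: 10 × 3.556 = 35.56 → 36.
button band: 2 × 3.556 = 7.11 → 7.
sleeve: 8 × 3.556 = 28.44 → 28.
pocket: 7.5 × 3.556 = 26.67 → 27.

left front 36; button band 7; sleeve 28; pocket 27.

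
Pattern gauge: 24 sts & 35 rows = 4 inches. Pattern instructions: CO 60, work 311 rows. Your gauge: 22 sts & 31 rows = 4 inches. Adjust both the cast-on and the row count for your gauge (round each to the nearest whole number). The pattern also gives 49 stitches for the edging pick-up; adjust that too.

Cast on 55 stitches; work 275 rows; edging pick-up 45 stitches.

Stitches: 60 × 22/24 = 55.00 → 55.
Rows: 311 × 31/35 = 275.46 → 275.
edging pick-up: 49 × 22/24 = 44.92 → 45.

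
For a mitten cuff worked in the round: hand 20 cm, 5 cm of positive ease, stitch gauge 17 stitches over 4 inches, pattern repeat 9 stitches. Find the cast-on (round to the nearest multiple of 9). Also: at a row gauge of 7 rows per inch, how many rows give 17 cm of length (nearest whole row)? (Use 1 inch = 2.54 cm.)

Finished = 20 + 5 = 25 cm.
25 cm × 1/2.54 = 9.84 inches.
17/4 = 4.25 sts per in; 9.84 × 4.25 = 41.83 sts.
Nearest multiple of 9 → 45.
17 cm = 6.69 inches; × 7 = 46.85 → 47 rows.

Cast on 45 stitches; work 47 rows.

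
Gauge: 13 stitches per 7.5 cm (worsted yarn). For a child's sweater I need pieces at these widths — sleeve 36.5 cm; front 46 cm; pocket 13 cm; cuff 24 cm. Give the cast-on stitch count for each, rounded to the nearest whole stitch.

sleeve 63; front 80; pocket 23; cuff 42.

Rate = 13/7.5 = 1.733 sts per cm.
sleeve: 36.5 × 1.733 = 63.27 → 63.
front: 46 × 1.733 = 79.73 → 80.
pocket: 13 × 1.733 = 22.53 → 23.
cuff: 24 × 1.733 = 41.60 → 42.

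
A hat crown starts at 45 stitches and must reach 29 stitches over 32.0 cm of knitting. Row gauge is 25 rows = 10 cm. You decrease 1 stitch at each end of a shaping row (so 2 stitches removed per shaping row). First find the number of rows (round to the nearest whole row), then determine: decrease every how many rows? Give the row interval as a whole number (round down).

Decrease every 10th row.

Rows = 32.0 × 2.5 = 80.0 → 80 rows.
Stitches to remove: 16 → 8 shaping rows (at 2 st each).
80 / 8 = 10.00 → every 10 rows.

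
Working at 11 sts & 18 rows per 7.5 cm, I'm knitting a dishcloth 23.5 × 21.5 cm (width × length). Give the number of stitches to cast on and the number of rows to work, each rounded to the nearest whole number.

Stitch gauge = 11/7.5 = 1.467 sts/cm; 23.5 × 1.467 = 34.47 → 34 sts.
Row gauge = 18/7.5 = 2.4 rows/cm; 21.5 × 2.4 = 51.60 → 52 rows.

Cast on 34 stitches and work 52 rows.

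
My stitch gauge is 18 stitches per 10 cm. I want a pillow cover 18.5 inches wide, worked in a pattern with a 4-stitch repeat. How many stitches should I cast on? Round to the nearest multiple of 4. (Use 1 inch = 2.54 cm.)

18.5 in = 18.5 × 2.54 = 46.99 cm.
18 / 10 = 1.8 sts/cm.
46.99 × 1.8 = 84.58 sts.
→ 84.

84 stitches.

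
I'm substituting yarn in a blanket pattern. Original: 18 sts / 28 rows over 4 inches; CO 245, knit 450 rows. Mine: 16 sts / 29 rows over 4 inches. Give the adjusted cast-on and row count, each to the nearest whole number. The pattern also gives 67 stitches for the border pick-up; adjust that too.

Stitches: 245 × 16/18 = 217.78 → 218.
Rows: 450 × 29/28 = 466.07 → 466.
border pick-up: 67 × 16/18 = 59.56 → 60.

Cast on 218 stitches; work 466 rows; border pick-up 60 stitches.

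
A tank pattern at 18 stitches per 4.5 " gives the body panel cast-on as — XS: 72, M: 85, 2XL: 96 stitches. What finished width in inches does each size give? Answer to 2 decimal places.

XS 18.00 inches; M 21.25 inches; 2XL 24.00 inches.

18/4.5 = 4 sts per in.
XS: 72 / 4 = 18.000 → 18.00 in.
M: 85 / 4 = 21.250 → 21.25 in.
2XL: 96 / 4 = 24.000 → 24.00 in.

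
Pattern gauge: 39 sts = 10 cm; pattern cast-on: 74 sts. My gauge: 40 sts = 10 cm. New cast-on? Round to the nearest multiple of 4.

Scale factor = 40 / 39 = 1.026.
74 × 40 / 39 = 75.90 sts.
→ 76 sts.

76 stitches.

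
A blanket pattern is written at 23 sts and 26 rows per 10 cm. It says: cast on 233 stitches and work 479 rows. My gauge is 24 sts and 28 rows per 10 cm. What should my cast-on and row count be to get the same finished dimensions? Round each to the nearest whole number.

Stitches: 233 × 24/23 = 243.13 → 243.
Rows: 479 × 28/26 = 515.85 → 516.

Cast on 243 stitches; work 516 rows.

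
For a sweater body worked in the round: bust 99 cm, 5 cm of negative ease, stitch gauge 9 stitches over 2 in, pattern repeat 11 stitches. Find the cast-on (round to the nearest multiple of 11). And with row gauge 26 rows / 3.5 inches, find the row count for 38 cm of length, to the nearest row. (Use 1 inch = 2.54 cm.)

Cast on 165 stitches; work 111 rows.

Finished = 99 − 5 = 94 cm.
94 cm × 1/2.54 = 37.01 inches.
9/2 = 4.5 sts per in; 37.01 × 4.5 = 166.54 sts.
Nearest multiple of 11 → 165.
38 cm = 14.96 inches; × 7.429 = 111.14 → 111 rows.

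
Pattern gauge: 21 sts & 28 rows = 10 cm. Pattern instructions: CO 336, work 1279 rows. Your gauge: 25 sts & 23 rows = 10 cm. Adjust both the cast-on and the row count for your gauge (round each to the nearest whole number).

Stitches: 336 × 25/21 = 400.00 → 400.
Rows: 1279 × 23/28 = 1050.61 → 1051.

Cast on 400 stitches; work 1051 rows.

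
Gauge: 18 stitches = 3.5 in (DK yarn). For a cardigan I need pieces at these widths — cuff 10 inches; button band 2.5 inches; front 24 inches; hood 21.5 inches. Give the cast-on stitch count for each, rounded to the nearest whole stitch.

cuff 51; button band 13; front 123; hood 111.

Rate = 18/3.5 = 5.143 sts per in.
cuff: 10 × 5.143 = 51.43 → 51.
button band: 2.5 × 5.143 = 12.86 → 13.
front: 24 × 5.143 = 123.43 → 123.
hood: 21.5 × 5.143 = 110.57 → 111.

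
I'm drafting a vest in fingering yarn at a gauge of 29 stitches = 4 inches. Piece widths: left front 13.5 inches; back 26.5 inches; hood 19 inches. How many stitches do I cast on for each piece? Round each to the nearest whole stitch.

left front 98; back 192; hood 138.

Rate = 29/4 = 7.25 sts per in.
left front: 13.5 × 7.25 = 97.88 → 98.
back: 26.5 × 7.25 = 192.12 → 192.
hood: 19 × 7.25 = 137.75 → 138.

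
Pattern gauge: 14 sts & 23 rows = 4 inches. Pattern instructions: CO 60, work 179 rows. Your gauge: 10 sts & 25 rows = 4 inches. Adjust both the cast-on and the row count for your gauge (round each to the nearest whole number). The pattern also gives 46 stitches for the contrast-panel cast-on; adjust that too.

Cast on 43 stitches; work 195 rows; contrast-panel cast-on 33 stitches.

Stitches: 60 × 10/14 = 42.86 → 43.
Rows: 179 × 25/23 = 194.57 → 195.
contrast-panel cast-on: 46 × 10/14 = 32.86 → 33.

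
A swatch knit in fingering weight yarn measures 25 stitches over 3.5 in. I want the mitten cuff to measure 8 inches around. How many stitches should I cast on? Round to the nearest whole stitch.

25 stitches / 3.5 in = 7.143 stitches per inch.
8 × 7.143 = 57.14 stitches.
Round to nearest → 57.

57 stitches.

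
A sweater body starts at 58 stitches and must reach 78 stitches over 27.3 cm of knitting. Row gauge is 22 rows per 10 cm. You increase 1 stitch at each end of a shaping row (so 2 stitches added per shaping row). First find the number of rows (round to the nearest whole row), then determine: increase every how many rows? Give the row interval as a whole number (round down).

Rows = 27.3 × 2.2 = 60.1 → 60 rows.
Stitches to add: 20 → 10 shaping rows (at 2 st each).
60 / 10 = 6.00 → every 6 rows.

Increase every 6th row.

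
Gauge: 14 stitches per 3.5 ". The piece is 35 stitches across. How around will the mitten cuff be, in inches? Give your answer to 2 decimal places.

14 stitches / 3.5 inch = 4 stitches per inch.
35 / 4 = 8.750 inches.

8.75 inches.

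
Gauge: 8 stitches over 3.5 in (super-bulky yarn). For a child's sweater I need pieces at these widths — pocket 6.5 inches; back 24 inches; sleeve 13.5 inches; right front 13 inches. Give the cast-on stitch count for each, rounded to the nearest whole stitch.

pocket 15; back 55; sleeve 31; right front 30.

Rate = 8/3.5 = 2.286 sts per in.
pocket: 6.5 × 2.286 = 14.86 → 15.
back: 24 × 2.286 = 54.86 → 55.
sleeve: 13.5 × 2.286 = 30.86 → 31.
right front: 13 × 2.286 = 29.71 → 30.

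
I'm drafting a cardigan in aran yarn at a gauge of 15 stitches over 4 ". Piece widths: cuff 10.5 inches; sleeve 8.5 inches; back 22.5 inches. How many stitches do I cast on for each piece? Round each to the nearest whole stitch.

cuff 39; sleeve 32; back 84.

Rate = 15/4 = 3.75 sts per in.
cuff: 10.5 × 3.75 = 39.38 → 39.
sleeve: 8.5 × 3.75 = 31.88 → 32.
back: 22.5 × 3.75 = 84.38 → 84.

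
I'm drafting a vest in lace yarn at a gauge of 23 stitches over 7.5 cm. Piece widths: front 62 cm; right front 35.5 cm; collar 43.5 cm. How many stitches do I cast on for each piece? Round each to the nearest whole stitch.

front 190; right front 109; collar 133.

Rate = 23/7.5 = 3.067 sts per cm.
front: 62 × 3.067 = 190.13 → 190.
right front: 35.5 × 3.067 = 108.87 → 109.
collar: 43.5 × 3.067 = 133.40 → 133.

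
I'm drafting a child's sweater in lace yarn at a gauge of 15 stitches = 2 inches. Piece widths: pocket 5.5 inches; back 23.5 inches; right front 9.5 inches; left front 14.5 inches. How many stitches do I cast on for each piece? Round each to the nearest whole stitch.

Rate = 15/2 = 7.5 sts per in.
pocket: 5.5 × 7.5 = 41.25 → 41.
back: 23.5 × 7.5 = 176.25 → 176.
right front: 9.5 × 7.5 = 71.25 → 71.
left front: 14.5 × 7.5 = 108.75 → 109.

pocket 41; back 176; right front 71; left front 109.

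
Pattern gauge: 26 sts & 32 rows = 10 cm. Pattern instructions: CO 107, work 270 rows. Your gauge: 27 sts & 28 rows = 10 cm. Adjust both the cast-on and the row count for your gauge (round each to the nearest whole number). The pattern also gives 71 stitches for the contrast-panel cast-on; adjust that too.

Stitches: 107 × 27/26 = 111.12 → 111.
Rows: 270 × 28/32 = 236.25 → 236.
contrast-panel cast-on: 71 × 27/26 = 73.73 → 74.

Cast on 111 stitches; work 236 rows; contrast-panel cast-on 74 stitches.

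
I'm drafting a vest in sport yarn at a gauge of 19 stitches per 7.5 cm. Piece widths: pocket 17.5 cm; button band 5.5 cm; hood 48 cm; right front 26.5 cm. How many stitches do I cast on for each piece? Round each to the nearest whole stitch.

pocket 44; button band 14; hood 122; right front 67.

Rate = 19/7.5 = 2.533 sts per cm.
pocket: 17.5 × 2.533 = 44.33 → 44.
button band: 5.5 × 2.533 = 13.93 → 14.
hood: 48 × 2.533 = 121.60 → 122.
right front: 26.5 × 2.533 = 67.13 → 67.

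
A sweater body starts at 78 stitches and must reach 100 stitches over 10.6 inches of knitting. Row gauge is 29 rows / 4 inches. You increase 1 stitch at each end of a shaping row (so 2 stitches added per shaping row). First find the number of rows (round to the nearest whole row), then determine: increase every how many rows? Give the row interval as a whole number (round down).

Increase every 7th row.

Rows = 10.6 × 7.25 = 76.8 → 77 rows.
Stitches to add: 22 → 11 shaping rows (at 2 st each).
77 / 11 = 7.00 → every 7 rows.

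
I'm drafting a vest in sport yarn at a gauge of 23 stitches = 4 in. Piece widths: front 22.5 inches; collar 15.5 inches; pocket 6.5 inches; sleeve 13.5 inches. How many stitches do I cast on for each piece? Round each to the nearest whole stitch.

front 129; collar 89; pocket 37; sleeve 78.

Rate = 23/4 = 5.75 sts per in.
front: 22.5 × 5.75 = 129.38 → 129.
collar: 15.5 × 5.75 = 89.12 → 89.
pocket: 6.5 × 5.75 = 37.38 → 37.
sleeve: 13.5 × 5.75 = 77.62 → 78.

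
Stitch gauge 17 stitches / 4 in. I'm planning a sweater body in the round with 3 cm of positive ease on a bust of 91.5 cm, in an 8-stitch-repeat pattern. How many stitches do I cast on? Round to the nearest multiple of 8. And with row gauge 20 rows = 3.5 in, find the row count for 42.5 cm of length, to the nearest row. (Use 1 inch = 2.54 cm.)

Finished = 91.5 + 3 = 94.5 cm.
94.5 cm × 1/2.54 = 37.20 inches.
17/4 = 4.25 sts per in; 37.20 × 4.25 = 158.12 sts.
Nearest multiple of 8 → 160.
42.5 cm = 16.73 inches; × 5.714 = 95.61 → 96 rows.

Cast on 160 stitches; work 96 rows.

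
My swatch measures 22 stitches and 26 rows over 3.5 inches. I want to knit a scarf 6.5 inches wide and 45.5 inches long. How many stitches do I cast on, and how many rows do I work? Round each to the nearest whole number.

Stitch gauge = 22/3.5 = 6.286 sts/in; 6.5 × 6.286 = 40.86 → 41 sts.
Row gauge = 26/3.5 = 7.429 rows/in; 45.5 × 7.429 = 338.00 → 338 rows.

Cast on 41 stitches and work 338 rows.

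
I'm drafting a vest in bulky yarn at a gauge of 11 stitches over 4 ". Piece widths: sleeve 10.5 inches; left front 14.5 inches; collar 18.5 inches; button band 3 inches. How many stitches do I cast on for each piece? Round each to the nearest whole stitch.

Rate = 11/4 = 2.75 sts per in.
sleeve: 10.5 × 2.75 = 28.88 → 29.
left front: 14.5 × 2.75 = 39.88 → 40.
collar: 18.5 × 2.75 = 50.88 → 51.
button band: 3 × 2.75 = 8.25 → 8.

sleeve 29; left front 40; collar 51; button band 8.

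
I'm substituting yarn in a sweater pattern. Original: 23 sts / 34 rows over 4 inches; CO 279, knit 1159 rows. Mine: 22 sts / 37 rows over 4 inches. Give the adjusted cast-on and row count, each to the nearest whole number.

Cast on 267 stitches; work 1261 rows.

Stitches: 279 × 22/23 = 266.87 → 267.
Rows: 1159 × 37/34 = 1261.26 → 1261.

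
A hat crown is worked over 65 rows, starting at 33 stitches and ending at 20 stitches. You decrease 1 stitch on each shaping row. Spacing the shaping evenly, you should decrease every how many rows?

Decrease every 5th row.

Stitches to remove: |20 − 33| = 13.
Shaping rows needed: 13 / 1 = 13.
65 rows / 13 = every 5 rows.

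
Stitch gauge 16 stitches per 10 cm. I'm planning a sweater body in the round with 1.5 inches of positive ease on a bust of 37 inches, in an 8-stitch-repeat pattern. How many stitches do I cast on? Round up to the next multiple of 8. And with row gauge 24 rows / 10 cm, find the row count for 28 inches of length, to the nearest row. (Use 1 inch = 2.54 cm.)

Finished = 37 + 1.5 = 38.5 inches.
38.5 inches × 2.54 = 97.79 cm.
16/10 = 1.6 sts per cm; 97.79 × 1.6 = 156.46 sts.
Next multiple of 8 → 160.
28 inches = 71.12 cm; × 2.4 = 170.69 → 171 rows.

Cast on 160 stitches; work 171 rows.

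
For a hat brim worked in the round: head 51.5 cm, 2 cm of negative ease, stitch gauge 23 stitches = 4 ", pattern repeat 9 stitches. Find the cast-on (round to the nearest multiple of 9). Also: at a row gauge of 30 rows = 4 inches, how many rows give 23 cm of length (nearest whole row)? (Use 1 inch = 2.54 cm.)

Finished = 51.5 − 2 = 49.5 cm.
49.5 cm × 1/2.54 = 19.49 inches.
23/4 = 5.75 sts per in; 19.49 × 5.75 = 112.06 sts.
Nearest multiple of 9 → 108.
23 cm = 9.06 inches; × 7.5 = 67.91 → 68 rows.

Cast on 108 stitches; work 68 rows.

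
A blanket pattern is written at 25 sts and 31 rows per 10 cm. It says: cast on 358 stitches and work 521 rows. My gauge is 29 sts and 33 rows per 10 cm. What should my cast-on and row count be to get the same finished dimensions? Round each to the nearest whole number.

Stitches: 358 × 29/25 = 415.28 → 415.
Rows: 521 × 33/31 = 554.61 → 555.

Cast on 415 stitches; work 555 rows.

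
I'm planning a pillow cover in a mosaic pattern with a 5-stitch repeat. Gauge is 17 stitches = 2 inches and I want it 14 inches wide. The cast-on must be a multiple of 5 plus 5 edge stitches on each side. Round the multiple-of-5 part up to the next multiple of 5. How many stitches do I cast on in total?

17 / 2 = 8.5 sts per inch.
14 × 8.5 = 119.00 sts.
Less 10 edge sts → 109.00 for the repeat.
Next multiple of 5: 110.
Add back 10 edge sts → 120.

120 stitches.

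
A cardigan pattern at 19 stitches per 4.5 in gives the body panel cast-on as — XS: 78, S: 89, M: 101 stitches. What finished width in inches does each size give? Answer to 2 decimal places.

19/4.5 = 4.222 sts per in.
XS: 78 / 4.222 = 18.474 → 18.47 in.
S: 89 / 4.222 = 21.079 → 21.08 in.
M: 101 / 4.222 = 23.921 → 23.92 in.

XS 18.47 inches; S 21.08 inches; M 23.92 inches.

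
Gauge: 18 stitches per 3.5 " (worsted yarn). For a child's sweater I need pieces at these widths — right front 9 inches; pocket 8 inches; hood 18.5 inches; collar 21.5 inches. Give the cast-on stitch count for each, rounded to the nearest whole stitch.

Rate = 18/3.5 = 5.143 sts per in.
right front: 9 × 5.143 = 46.29 → 46.
pocket: 8 × 5.143 = 41.14 → 41.
hood: 18.5 × 5.143 = 95.14 → 95.
collar: 21.5 × 5.143 = 110.57 → 111.

right front 46; pocket 41; hood 95; collar 111.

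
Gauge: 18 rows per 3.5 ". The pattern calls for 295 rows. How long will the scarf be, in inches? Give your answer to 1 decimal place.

57.4 inches.

18 rows / 3.5 inch = 5.143 rows per inch.
295 / 5.143 = 57.36 inches.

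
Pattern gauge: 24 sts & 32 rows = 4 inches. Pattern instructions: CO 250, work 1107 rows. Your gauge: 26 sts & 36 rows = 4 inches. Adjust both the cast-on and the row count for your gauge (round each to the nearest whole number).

Cast on 271 stitches; work 1245 rows.

Stitches: 250 × 26/24 = 270.83 → 271.
Rows: 1107 × 36/32 = 1245.38 → 1245.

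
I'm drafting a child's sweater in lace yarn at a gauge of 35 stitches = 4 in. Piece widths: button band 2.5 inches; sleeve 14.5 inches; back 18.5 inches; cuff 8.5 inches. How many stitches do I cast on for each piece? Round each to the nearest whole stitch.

button band 22; sleeve 127; back 162; cuff 74.

Rate = 35/4 = 8.75 sts per in.
button band: 2.5 × 8.75 = 21.88 → 22.
sleeve: 14.5 × 8.75 = 126.88 → 127.
back: 18.5 × 8.75 = 161.88 → 162.
cuff: 8.5 × 8.75 = 74.38 → 74.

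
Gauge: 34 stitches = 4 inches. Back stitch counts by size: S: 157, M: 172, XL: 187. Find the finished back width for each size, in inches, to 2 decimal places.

S 18.47 inches; M 20.24 inches; XL 22.00 inches.

34/4 = 8.5 sts per in.
S: 157 / 8.5 = 18.471 → 18.47 in.
M: 172 / 8.5 = 20.235 → 20.24 in.
XL: 187 / 8.5 = 22.000 → 22.00 in.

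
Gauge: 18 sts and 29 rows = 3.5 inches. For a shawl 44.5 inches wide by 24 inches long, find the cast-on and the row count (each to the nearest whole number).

Cast on 229 stitches and work 199 rows.

Stitch gauge = 18/3.5 = 5.143 sts/in; 44.5 × 5.143 = 228.86 → 229 sts.
Row gauge = 29/3.5 = 8.286 rows/in; 24 × 8.286 = 198.86 → 199 rows.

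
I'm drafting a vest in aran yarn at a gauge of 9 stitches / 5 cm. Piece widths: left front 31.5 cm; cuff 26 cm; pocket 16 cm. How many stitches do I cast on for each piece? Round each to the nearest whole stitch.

Rate = 9/5 = 1.8 sts per cm.
left front: 31.5 × 1.8 = 56.70 → 57.
cuff: 26 × 1.8 = 46.80 → 47.
pocket: 16 × 1.8 = 28.80 → 29.

left front 57; cuff 47; pocket 29.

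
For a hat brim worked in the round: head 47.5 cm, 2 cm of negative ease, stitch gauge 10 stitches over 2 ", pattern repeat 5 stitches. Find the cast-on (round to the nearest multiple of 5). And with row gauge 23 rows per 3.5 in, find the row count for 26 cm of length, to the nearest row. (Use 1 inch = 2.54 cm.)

Cast on 90 stitches; work 67 rows.

Finished = 47.5 − 2 = 45.5 cm.
45.5 cm × 1/2.54 = 17.91 inches.
10/2 = 5 sts per in; 17.91 × 5 = 89.57 sts.
Nearest multiple of 5 → 90.
26 cm = 10.24 inches; × 6.571 = 67.27 → 67 rows.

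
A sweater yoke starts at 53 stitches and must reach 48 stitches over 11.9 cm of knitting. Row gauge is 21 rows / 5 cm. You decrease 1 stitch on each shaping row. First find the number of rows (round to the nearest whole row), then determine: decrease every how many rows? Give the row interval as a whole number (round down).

Rows = 11.9 × 4.2 = 50.0 → 50 rows.
Stitches to remove: 5 → 5 shaping rows (at 1 st each).
50 / 5 = 10.00 → every 10 rows.

Decrease every 10th row.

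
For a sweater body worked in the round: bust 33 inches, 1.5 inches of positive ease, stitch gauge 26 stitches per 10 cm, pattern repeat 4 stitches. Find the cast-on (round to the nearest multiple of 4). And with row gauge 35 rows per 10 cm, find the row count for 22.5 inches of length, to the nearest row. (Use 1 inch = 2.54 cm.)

Finished = 33 + 1.5 = 34.5 inches.
34.5 inches × 2.54 = 87.63 cm.
26/10 = 2.6 sts per cm; 87.63 × 2.6 = 227.84 sts.
Nearest multiple of 4 → 228.
22.5 inches = 57.15 cm; × 3.5 = 200.03 → 200 rows.

Cast on 228 stitches; work 200 rows.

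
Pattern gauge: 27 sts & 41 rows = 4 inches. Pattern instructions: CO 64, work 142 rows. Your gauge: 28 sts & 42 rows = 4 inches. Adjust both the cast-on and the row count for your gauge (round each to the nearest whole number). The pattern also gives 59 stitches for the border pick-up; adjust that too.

Cast on 66 stitches; work 145 rows; border pick-up 61 stitches.

Stitches: 64 × 28/27 = 66.37 → 66.
Rows: 142 × 42/41 = 145.46 → 145.
border pick-up: 59 × 28/27 = 61.19 → 61.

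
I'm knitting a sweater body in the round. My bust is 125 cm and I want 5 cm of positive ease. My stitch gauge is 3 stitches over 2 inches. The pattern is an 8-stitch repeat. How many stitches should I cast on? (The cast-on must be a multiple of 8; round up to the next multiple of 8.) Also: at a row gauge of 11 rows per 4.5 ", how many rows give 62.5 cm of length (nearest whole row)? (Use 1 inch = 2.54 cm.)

Finished = 125 + 5 = 130 cm.
130 cm × 1/2.54 = 51.18 inches.
3/2 = 1.5 sts per in; 51.18 × 1.5 = 76.77 sts.
Next multiple of 8 → 80.
62.5 cm = 24.61 inches; × 2.444 = 60.15 → 60 rows.

Cast on 80 stitches; work 60 rows.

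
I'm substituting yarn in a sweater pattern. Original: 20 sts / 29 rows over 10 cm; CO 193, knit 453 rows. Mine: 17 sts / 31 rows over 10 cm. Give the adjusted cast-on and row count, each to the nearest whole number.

Cast on 164 stitches; work 484 rows.

Stitches: 193 × 17/20 = 164.05 → 164.
Rows: 453 × 31/29 = 484.24 → 484.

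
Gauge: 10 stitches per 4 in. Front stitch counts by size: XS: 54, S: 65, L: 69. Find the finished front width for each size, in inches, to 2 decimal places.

XS 21.60 inches; S 26.00 inches; L 27.60 inches.

10/4 = 2.5 sts per in.
XS: 54 / 2.5 = 21.600 → 21.60 in.
S: 65 / 2.5 = 26.000 → 26.00 in.
L: 69 / 2.5 = 27.600 → 27.60 in.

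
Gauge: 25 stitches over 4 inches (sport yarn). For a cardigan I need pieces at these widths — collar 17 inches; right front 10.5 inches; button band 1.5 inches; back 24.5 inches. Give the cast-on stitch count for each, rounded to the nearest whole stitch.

Rate = 25/4 = 6.25 sts per in.
collar: 17 × 6.25 = 106.25 → 106.
right front: 10.5 × 6.25 = 65.62 → 66.
button band: 1.5 × 6.25 = 9.38 → 9.
back: 24.5 × 6.25 = 153.12 → 153.

collar 106; right front 66; button band 9; back 153.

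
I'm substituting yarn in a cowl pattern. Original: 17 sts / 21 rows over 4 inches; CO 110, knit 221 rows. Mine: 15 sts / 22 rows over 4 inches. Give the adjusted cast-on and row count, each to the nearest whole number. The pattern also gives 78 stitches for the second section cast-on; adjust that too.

Cast on 97 stitches; work 232 rows; second section cast-on 69 stitches.

Stitches: 110 × 15/17 = 97.06 → 97.
Rows: 221 × 22/21 = 231.52 → 232.
second section cast-on: 78 × 15/17 = 68.82 → 69.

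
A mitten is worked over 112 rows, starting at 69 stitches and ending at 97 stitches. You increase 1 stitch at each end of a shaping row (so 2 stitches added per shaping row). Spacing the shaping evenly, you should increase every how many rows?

Stitches to add: |97 − 69| = 28.
Shaping rows needed: 28 / 2 = 14.
112 rows / 14 = every 8 rows.

Increase every 8th row.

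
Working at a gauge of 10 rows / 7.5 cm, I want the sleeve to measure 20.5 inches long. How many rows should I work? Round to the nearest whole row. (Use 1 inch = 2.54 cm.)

Knit 69 rows.

20.5 in = 52.07 cm.
10 rows / 7.5 cm = 1.333 rows per cm.
52.07 × 1.333 = 69.43 rows.
Round to nearest → 69.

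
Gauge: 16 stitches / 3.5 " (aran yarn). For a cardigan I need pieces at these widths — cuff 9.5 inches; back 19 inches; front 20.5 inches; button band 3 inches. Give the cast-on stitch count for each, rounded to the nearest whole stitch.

cuff 43; back 87; front 94; button band 14.

Rate = 16/3.5 = 4.571 sts per in.
cuff: 9.5 × 4.571 = 43.43 → 43.
back: 19 × 4.571 = 86.86 → 87.
front: 20.5 × 4.571 = 93.71 → 94.
button band: 3 × 4.571 = 13.71 → 14.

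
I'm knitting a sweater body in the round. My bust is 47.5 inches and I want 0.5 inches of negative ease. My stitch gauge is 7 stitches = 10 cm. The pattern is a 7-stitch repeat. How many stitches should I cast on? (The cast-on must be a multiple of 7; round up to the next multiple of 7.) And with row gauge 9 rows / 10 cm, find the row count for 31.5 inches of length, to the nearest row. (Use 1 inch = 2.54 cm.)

Finished = 47.5 − 0.5 = 47 inches.
47 inches × 2.54 = 119.38 cm.
7/10 = 0.7 sts per cm; 119.38 × 0.7 = 83.57 sts.
Next multiple of 7 → 84.
31.5 inches = 80.01 cm; × 0.9 = 72.01 → 72 rows.

Cast on 84 stitches; work 72 rows.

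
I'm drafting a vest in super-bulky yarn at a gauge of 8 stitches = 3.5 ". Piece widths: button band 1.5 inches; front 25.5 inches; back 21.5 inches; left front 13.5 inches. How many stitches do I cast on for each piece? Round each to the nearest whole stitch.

Rate = 8/3.5 = 2.286 sts per in.
button band: 1.5 × 2.286 = 3.43 → 3.
front: 25.5 × 2.286 = 58.29 → 58.
back: 21.5 × 2.286 = 49.14 → 49.
left front: 13.5 × 2.286 = 30.86 → 31.

button band 3; front 58; back 49; left front 31.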